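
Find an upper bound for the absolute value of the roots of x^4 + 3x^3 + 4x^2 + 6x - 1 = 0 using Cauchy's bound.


Cauchy's bound: all roots r satisfy |r| <= 1 + max(|a_i/a_n|) for i = 0,...,n-1
where a_n is the leading coefficient.

Coefficients: [1, 3, 4, 6, -1]
Leading coefficient a_n = 1
Ratios |a_i/a_n|: 3, 4, 6, 1
Maximum ratio: 6
Cauchy's bound: |r| <= 1 + 6 = 7

Upper bound = 7


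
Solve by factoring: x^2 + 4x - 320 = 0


We need two numbers that multiply to -320 and add to 4.
Those numbers are 20 and -16 (since 20 * (-16) = -320 and 20 + (-16) = 4).
So x^2 + 4x - 320 = (x + 20)(x - 16) = 0
Setting each factor to zero: x = -20 or x = 16

x = -20, x = 16


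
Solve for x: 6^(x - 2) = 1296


Express both sides with the same base.
1296 = 6^4
Since the bases match, equate exponents: x - 2 = 4
So x = 4 - (-2) = 6

x = 6


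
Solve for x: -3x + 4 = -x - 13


Starting with: -3x + 4 = -x - 13
Move all x terms to left: (-3 + 1)x = -13 - 4
Simplify: -2x = -17
Divide both sides by -2: x = 17/2

x = 17/2


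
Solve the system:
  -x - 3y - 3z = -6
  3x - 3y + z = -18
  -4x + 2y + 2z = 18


Using Cramer's rule. Expand each determinant along the first row.
D  = (-1)*[(-3)*2 - 1*2] - (-3)*[3*2 - 1*(-4)] + (-3)*[3*2 - (-3)*(-4)]
  = (-1)*(-8) - (-3)*(10) + (-3)*(-6) = 56
Dx = (-6)*[(-3)*2 - 1*2] - (-3)*[(-18)*2 - 1*18] + (-3)*[(-18)*2 - (-3)*18]
  = (-6)*(-8) - (-3)*(-54) + (-3)*(18) = -168
Dy = (-1)*[(-18)*2 - 1*18] - (-6)*[3*2 - 1*(-4)] + (-3)*[3*18 - (-18)*(-4)]
  = (-1)*(-54) - (-6)*(10) + (-3)*(-18) = 168
Dz = (-1)*[(-3)*18 - (-18)*2] - (-3)*[3*18 - (-18)*(-4)] + (-6)*[3*2 - (-3)*(-4)]
  = (-1)*(-18) - (-3)*(-18) + (-6)*(-6) = 0
x = Dx/D = -168/56 = -3, y = Dy/D = 168/56 = 3, z = Dz/D = 0/56 = 0
Check eq1: (-1)(-3) + (-3)(3) + (-3)(0) = -6 = -6 ✓
Check eq2: (3)(-3) + (-3)(3) + (1)(0) = -18 = -18 ✓
Check eq3: (-4)(-3) + (2)(3) + (2)(0) = 18 = 18 ✓

x = -3, y = 3, z = 0


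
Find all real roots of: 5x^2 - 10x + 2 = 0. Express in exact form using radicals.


Using the quadratic formula: x = (-b ± sqrt(b^2 - 4ac)) / (2a)
Here a = 5, b = -10, c = 2
Discriminant = b^2 - 4ac = (-10)^2 - 4(5)(2) = 100 - 40 = 60
Since discriminant = 60 > 0, there are two real roots.
x = (10 ± 2*sqrt(15)) / 10
Simplifying: x = (5 ± sqrt(15)) / 5
Numerically: x ≈ 1.7746 or x ≈ 0.2254

x = (5 + sqrt(15)) / 5 or x = (5 - sqrt(15)) / 5


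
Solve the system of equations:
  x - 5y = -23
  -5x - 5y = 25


Using Cramer's rule:
Determinant D = (1)(-5) - (-5)(-5) = -5 - 25 = -30
Dx = (-23)(-5) - (25)(-5) = 115 + 125 = 240
Dy = (1)(25) - (-5)(-23) = 25 - 115 = -90
x = Dx/D = 240/-30 = -8
y = Dy/D = -90/-30 = 3

x = -8, y = 3


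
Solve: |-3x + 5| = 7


An absolute value equation |expr| = 7 gives two cases:
Case 1: -3x + 5 = 7
  -3x = 2, so x = -2/3
Case 2: -3x + 5 = -7
  -3x = -12, so x = 4

x = -2/3, x = 4


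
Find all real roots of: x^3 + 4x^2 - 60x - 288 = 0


Let p(x) = x^3 + 4x^2 - 60x - 288. By the rational root theorem (leading coefficient 1), any rational root is an integer divisor of 288: try ±1, ±2, ... in turn.
Test x = 1: value = -343 ≠ 0.
Test x = -1: value = -225 ≠ 0.
Test x = 2: value = -384 ≠ 0.
Test x = -2: value = -160 ≠ 0.
Test x = 3: value = -405 ≠ 0.
Test x = -3: value = -99 ≠ 0.
Test x = 4: value = -400 ≠ 0.
Test x = -4: value = -48 ≠ 0.
Test x = 6: value = -288 ≠ 0.
Test x = -6: value = 0 ✓, so (x + 6) is a factor.
Synthetic division by (x + 6): bring down 1; 1(-6) + 4 = -2; (-2)(-6) - 60 = -48; (-48)(-6) - 288 = 0 → quotient x^2 - 2x - 48, remainder 0.
Solve the quadratic x^2 - 2x - 48 = 0: discriminant = (-2)^2 - 4(1)(-48) = 4 + 192 = 196.
sqrt(196) = 14, so x = (2 ± 14)/2: x = 8 or x = -6.

x = -6 (multiplicity 2), x = 8


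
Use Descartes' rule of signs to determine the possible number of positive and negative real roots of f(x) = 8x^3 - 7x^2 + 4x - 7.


Descartes' rule of signs:

For positive roots, count sign changes in f(x) = 8x^3 - 7x^2 + 4x - 7:
Signs of coefficients: +, -, +, -
Number of sign changes: 3
Possible positive real roots: 3, 1

For negative roots, examine f(-x) = -8x^3 - 7x^2 - 4x - 7:
Signs of coefficients: -, -, -, -
Number of sign changes: 0
Possible negative real roots: 0

Positive roots: 3 or 1; Negative roots: 0


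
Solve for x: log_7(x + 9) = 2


Convert to exponential form: x + 9 = 7^2 = 49
x = 49 - 9 = 40
Check: log_7(40 + 9) = log_7(49) = log_7(49) = 2 ✓

x = 40


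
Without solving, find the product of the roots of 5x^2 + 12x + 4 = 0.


By Vieta's formulas for ax^2 + bx + c = 0:
  Sum of roots = -b/a
  Product of roots = c/a

Here a = 5, b = 12, c = 4
Sum = -(12)/5 = -12/5
Product = 4/5 = 4/5

Product = 4/5


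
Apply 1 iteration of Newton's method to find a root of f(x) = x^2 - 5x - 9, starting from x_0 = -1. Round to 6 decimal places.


Newton's method: x_(n+1) = x_n - f(x_n)/f'(x_n)
f(x) = x^2 - 5x - 9
f'(x) = 2x - 5

Iteration 1:
  f(-1.000000) = -3.000000
  f'(-1.000000) = -7.000000
  x_1 = -1.000000 - (-3.000000)/(-7.000000) = -1.428571

x_1 = -1.428571


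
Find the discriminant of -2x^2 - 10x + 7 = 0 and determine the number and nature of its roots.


For ax^2 + bx + c = 0, discriminant D = b^2 - 4ac
Here a = -2, b = -10, c = 7
D = (-10)^2 - 4(-2)(7) = 100 + 56 = 156

D = 156 > 0 but not a perfect square
The equation has 2 distinct real irrational roots.

Discriminant = 156, 2 distinct real irrational roots


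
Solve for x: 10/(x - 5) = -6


Multiply both sides by (x - 5): 10 = -6(x - 5)
Distribute: 10 = -6x + 30
-6x = 10 - 30 = -20
x = 10/3

x = 10/3


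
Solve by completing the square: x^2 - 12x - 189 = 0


Start: x^2 - 12x - 189 = 0
Move constant: x^2 - 12x = 189
Half of -12 is -6, squared is 36
Add 36 to both sides: x^2 - 12x + 36 = 225
(x - 6)^2 = 225
x - 6 = ±15
x = 6 + 15 = 21 or x = 6 - 15 = -9

x = -9, x = 21


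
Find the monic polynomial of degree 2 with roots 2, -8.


A monic polynomial with roots 2, -8 is:
p(x) = (x - 2)(x + 8)
After multiplying by (x - 2): x - 2
After multiplying by (x + 8): x^2 + 6x - 16

x^2 + 6x - 16


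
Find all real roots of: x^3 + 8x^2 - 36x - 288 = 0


Let p(x) = x^3 + 8x^2 - 36x - 288. By the rational root theorem (leading coefficient 1), any rational root is an integer divisor of 288: try ±1, ±2, ... in turn.
Test x = 1: value = -315 ≠ 0.
Test x = -1: value = -245 ≠ 0.
Test x = 2: value = -320 ≠ 0.
Test x = -2: value = -192 ≠ 0.
Test x = 3: value = -297 ≠ 0.
Test x = -3: value = -135 ≠ 0.
Test x = 4: value = -240 ≠ 0.
Test x = -4: value = -80 ≠ 0.
Test x = 6: value = 0 ✓, so (x - 6) is a factor.
Synthetic division by (x - 6): bring down 1; 1(6) + 8 = 14; 14(6) - 36 = 48; 48(6) - 288 = 0 → quotient x^2 + 14x + 48, remainder 0.
Solve the quadratic x^2 + 14x + 48 = 0: discriminant = 14^2 - 4(1)(48) = 196 - 192 = 4.
sqrt(4) = 2, so x = (-14 ± 2)/2: x = -6 or x = -8.

x = -8, x = -6, x = 6


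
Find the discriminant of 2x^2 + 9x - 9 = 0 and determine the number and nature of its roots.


For ax^2 + bx + c = 0, discriminant D = b^2 - 4ac
Here a = 2, b = 9, c = -9
D = (9)^2 - 4(2)(-9) = 81 + 72 = 153

D = 153 > 0 but not a perfect square
The equation has 2 distinct real irrational roots.

Discriminant = 153, 2 distinct real irrational roots


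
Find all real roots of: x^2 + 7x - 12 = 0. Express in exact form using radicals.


Using the quadratic formula: x = (-b ± sqrt(b^2 - 4ac)) / (2a)
Here a = 1, b = 7, c = -12
Discriminant = b^2 - 4ac = 7^2 - 4(1)(-12) = 49 + 48 = 97
Since discriminant = 97 > 0, there are two real roots.
x = (-7 ± sqrt(97)) / 2
Numerically: x ≈ 1.4244 or x ≈ -8.4244

x = (-7 + sqrt(97)) / 2 or x = (-7 - sqrt(97)) / 2


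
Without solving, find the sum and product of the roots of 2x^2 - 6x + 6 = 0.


By Vieta's formulas for ax^2 + bx + c = 0:
  Sum of roots = -b/a
  Product of roots = c/a

Here a = 2, b = -6, c = 6
Sum = -(-6)/2 = 3
Product = 6/2 = 3

Sum = 3, Product = 3


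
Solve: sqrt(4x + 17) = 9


Square both sides: 4x + 17 = 9^2 = 81
4x = 81 - 17 = 64
x = 16
Check: sqrt(4*16 + 17) = sqrt(81) = 9 ✓

x = 16


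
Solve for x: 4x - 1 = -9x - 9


Starting with: 4x - 1 = -9x - 9
Move all x terms to left: (4 + 9)x = -9 + 1
Simplify: 13x = -8
Divide both sides by 13: x = -8/13

x = -8/13


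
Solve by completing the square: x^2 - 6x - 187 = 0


Start: x^2 - 6x - 187 = 0
Move constant: x^2 - 6x = 187
Half of -6 is -3, squared is 9
Add 9 to both sides: x^2 - 6x + 9 = 196
(x - 3)^2 = 196
x - 3 = ±14
x = 3 + 14 = 17 or x = 3 - 14 = -11

x = -11, x = 17


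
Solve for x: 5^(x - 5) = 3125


Express both sides with the same base.
3125 = 5^5
Since the bases match, equate exponents: x - 5 = 5
So x = 5 - (-5) = 10

x = 10


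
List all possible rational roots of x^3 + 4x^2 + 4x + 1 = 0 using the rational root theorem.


Rational root theorem: possible roots are ±p/q where:
  p divides the constant term (1): p ∈ {1}
  q divides the leading coefficient (1): q ∈ {1}

All possible rational roots: -1, 1

-1, 1


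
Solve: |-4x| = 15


An absolute value equation |expr| = 15 gives two cases:
Case 1: -4x = 15
  -4x = 15, so x = -15/4
Case 2: -4x = -15
  -4x = -15, so x = 15/4

x = -15/4, x = 15/4


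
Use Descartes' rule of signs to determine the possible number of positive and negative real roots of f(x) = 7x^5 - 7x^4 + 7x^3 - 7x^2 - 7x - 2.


Descartes' rule of signs:

For positive roots, count sign changes in f(x) = 7x^5 - 7x^4 + 7x^3 - 7x^2 - 7x - 2:
Signs of coefficients: +, -, +, -, -, -
Number of sign changes: 3
Possible positive real roots: 3, 1

For negative roots, examine f(-x) = -7x^5 - 7x^4 - 7x^3 - 7x^2 + 7x - 2:
Signs of coefficients: -, -, -, -, +, -
Number of sign changes: 2
Possible negative real roots: 2, 0

Positive roots: 3 or 1; Negative roots: 2 or 0


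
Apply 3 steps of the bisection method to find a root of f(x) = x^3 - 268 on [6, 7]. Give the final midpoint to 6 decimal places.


f(x) = x^3 - 268
f(6) = -52 < 0
f(7) = 75 > 0

Step 1: midpoint = (6.000000 + 7.000000)/2 = 6.500000
  f(6.500000) = 6.625000
  f(mid) > 0, so root is in [6.000000, 6.500000]

Step 2: midpoint = (6.000000 + 6.500000)/2 = 6.250000
  f(6.250000) = -23.859375
  f(mid) < 0, so root is in [6.250000, 6.500000]

Step 3: midpoint = (6.250000 + 6.500000)/2 = 6.375000
  f(6.375000) = -8.916016
  f(mid) < 0, so root is in [6.375000, 6.500000]

midpoint = 6.375000


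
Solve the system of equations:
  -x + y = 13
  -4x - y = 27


Using Cramer's rule:
Determinant D = (-1)(-1) - (-4)(1) = 1 + 4 = 5
Dx = (13)(-1) - (27)(1) = -13 - 27 = -40
Dy = (-1)(27) - (-4)(13) = -27 + 52 = 25
x = Dx/D = -40/5 = -8
y = Dy/D = 25/5 = 5

x = -8, y = 5


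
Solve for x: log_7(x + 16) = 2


Convert to exponential form: x + 16 = 7^2 = 49
x = 49 - 16 = 33
Check: log_7(33 + 16) = log_7(49) = log_7(49) = 2 ✓

x = 33


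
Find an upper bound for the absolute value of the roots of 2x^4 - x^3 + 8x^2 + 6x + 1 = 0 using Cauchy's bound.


Cauchy's bound: all roots r satisfy |r| <= 1 + max(|a_i/a_n|) for i = 0,...,n-1
where a_n is the leading coefficient.

Coefficients: [2, -1, 8, 6, 1]
Leading coefficient a_n = 2
Ratios |a_i/a_n|: 1/2, 4, 3, 1/2
Maximum ratio: 4
Cauchy's bound: |r| <= 1 + 4 = 5

Upper bound = 5


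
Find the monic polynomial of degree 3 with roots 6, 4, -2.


A monic polynomial with roots 6, 4, -2 is:
p(x) = (x - 6)(x - 4)(x + 2)
After multiplying by (x - 6): x - 6
After multiplying by (x - 4): x^2 - 10x + 24
After multiplying by (x + 2): x^3 - 8x^2 + 4x + 48

x^3 - 8x^2 + 4x + 48


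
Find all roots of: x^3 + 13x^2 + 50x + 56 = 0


Let p(x) = x^3 + 13x^2 + 50x + 56. By the rational root theorem (leading coefficient 1), any rational root is an integer divisor of 56: try ±1, ±2, ... in turn.
Test x = 1: value = 120 ≠ 0.
Test x = -1: value = 18 ≠ 0.
Test x = 2: value = 216 ≠ 0.
Test x = -2: value = 0 ✓, so (x + 2) is a factor.
Synthetic division by (x + 2): bring down 1; 1(-2) + 13 = 11; 11(-2) + 50 = 28; 28(-2) + 56 = 0 → quotient x^2 + 11x + 28, remainder 0.
Solve the quadratic x^2 + 11x + 28 = 0: discriminant = 11^2 - 4(1)(28) = 121 - 112 = 9.
sqrt(9) = 3, so x = (-11 ± 3)/2: x = -4 or x = -7.
Collecting all roots found:

x = -7, x = -4, x = -2


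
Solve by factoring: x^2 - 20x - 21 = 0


We need two numbers that multiply to -21 and add to -20.
Those numbers are 1 and -21 (since 1 * (-21) = -21 and 1 + (-21) = -20).
So x^2 - 20x - 21 = (x + 1)(x - 21) = 0
Setting each factor to zero: x = -1 or x = 21

x = -1, x = 21


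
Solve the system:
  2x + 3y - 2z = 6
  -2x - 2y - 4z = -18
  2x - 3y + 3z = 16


Using Cramer's rule. Expand each determinant along the first row.
D  = 2*[(-2)*3 - (-4)*(-3)] - 3*[(-2)*3 - (-4)*2] + (-2)*[(-2)*(-3) - (-2)*2]
  = 2*(-18) - 3*(2) + (-2)*(10) = -62
Dx = 6*[(-2)*3 - (-4)*(-3)] - 3*[(-18)*3 - (-4)*16] + (-2)*[(-18)*(-3) - (-2)*16]
  = 6*(-18) - 3*(10) + (-2)*(86) = -310
Dy = 2*[(-18)*3 - (-4)*16] - 6*[(-2)*3 - (-4)*2] + (-2)*[(-2)*16 - (-18)*2]
  = 2*(10) - 6*(2) + (-2)*(4) = 0
Dz = 2*[(-2)*16 - (-18)*(-3)] - 3*[(-2)*16 - (-18)*2] + 6*[(-2)*(-3) - (-2)*2]
  = 2*(-86) - 3*(4) + 6*(10) = -124
x = Dx/D = -310/-62 = 5, y = Dy/D = 0/-62 = 0, z = Dz/D = -124/-62 = 2
Check eq1: (2)(5) + (3)(0) + (-2)(2) = 6 = 6 ✓
Check eq2: (-2)(5) + (-2)(0) + (-4)(2) = -18 = -18 ✓
Check eq3: (2)(5) + (-3)(0) + (3)(2) = 16 = 16 ✓

x = 5, y = 0, z = 2


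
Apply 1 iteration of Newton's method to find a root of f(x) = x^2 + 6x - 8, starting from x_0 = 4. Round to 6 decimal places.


Newton's method: x_(n+1) = x_n - f(x_n)/f'(x_n)
f(x) = x^2 + 6x - 8
f'(x) = 2x + 6

Iteration 1:
  f(4.000000) = 32.000000
  f'(4.000000) = 14.000000
  x_1 = 4.000000 - (32.000000)/(14.000000) = 1.714286

x_1 = 1.714286


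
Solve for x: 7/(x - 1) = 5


Multiply both sides by (x - 1): 7 = 5(x - 1)
Distribute: 7 = 5x - 5
5x = 7 + 5 = 12
x = 12/5

x = 12/5


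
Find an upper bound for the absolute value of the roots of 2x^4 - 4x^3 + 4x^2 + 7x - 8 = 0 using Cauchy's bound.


Cauchy's bound: all roots r satisfy |r| <= 1 + max(|a_i/a_n|) for i = 0,...,n-1
where a_n is the leading coefficient.

Coefficients: [2, -4, 4, 7, -8]
Leading coefficient a_n = 2
Ratios |a_i/a_n|: 2, 2, 7/2, 4
Maximum ratio: 4
Cauchy's bound: |r| <= 1 + 4 = 5

Upper bound = 5


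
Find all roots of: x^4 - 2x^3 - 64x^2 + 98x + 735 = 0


Let p(x) = x^4 - 2x^3 - 64x^2 + 98x + 735. By the rational root theorem (leading coefficient 1), any rational root is an integer divisor of 735: try ±1, ±2, ... in turn.
Test x = 1: value = 768 ≠ 0.
Test x = -1: value = 576 ≠ 0.
Test x = 3: value = 480 ≠ 0.
Test x = -3: value = 0 ✓, so (x + 3) is a factor.
Synthetic division by (x + 3): bring down 1; 1(-3) - 2 = -5; (-5)(-3) - 64 = -49; (-49)(-3) + 98 = 245; 245(-3) + 735 = 0 → quotient x^3 - 5x^2 - 49x + 245, remainder 0.
Continue with the quotient x^3 - 5x^2 - 49x + 245 (candidates must divide 245).
Test x = 5: value = 0 ✓, so (x - 5) is a factor.
Synthetic division by (x - 5): bring down 1; 1(5) - 5 = 0; 0(5) - 49 = -49; (-49)(5) + 245 = 0 → quotient x^2 - 49, remainder 0.
Solve the quadratic x^2 - 49 = 0: discriminant = 0^2 - 4(1)(-49) = 0 + 196 = 196.
sqrt(196) = 14, so x = (0 ± 14)/2: x = 7 or x = -7.
Collecting all roots found:

x = -7, x = -3, x = 5, x = 7


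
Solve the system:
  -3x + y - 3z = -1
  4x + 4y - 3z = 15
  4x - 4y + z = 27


Using Cramer's rule. Expand each determinant along the first row.
D  = (-3)*[4*1 - (-3)*(-4)] - 1*[4*1 - (-3)*4] + (-3)*[4*(-4) - 4*4]
  = (-3)*(-8) - 1*(16) + (-3)*(-32) = 104
Dx = (-1)*[4*1 - (-3)*(-4)] - 1*[15*1 - (-3)*27] + (-3)*[15*(-4) - 4*27]
  = (-1)*(-8) - 1*(96) + (-3)*(-168) = 416
Dy = (-3)*[15*1 - (-3)*27] - (-1)*[4*1 - (-3)*4] + (-3)*[4*27 - 15*4]
  = (-3)*(96) - (-1)*(16) + (-3)*(48) = -416
Dz = (-3)*[4*27 - 15*(-4)] - 1*[4*27 - 15*4] + (-1)*[4*(-4) - 4*4]
  = (-3)*(168) - 1*(48) + (-1)*(-32) = -520
x = Dx/D = 416/104 = 4, y = Dy/D = -416/104 = -4, z = Dz/D = -520/104 = -5
Check eq1: (-3)(4) + (1)(-4) + (-3)(-5) = -1 = -1 ✓
Check eq2: (4)(4) + (4)(-4) + (-3)(-5) = 15 = 15 ✓
Check eq3: (4)(4) + (-4)(-4) + (1)(-5) = 27 = 27 ✓

x = 4, y = -4, z = -5


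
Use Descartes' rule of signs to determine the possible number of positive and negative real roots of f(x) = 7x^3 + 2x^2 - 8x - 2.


Descartes' rule of signs:

For positive roots, count sign changes in f(x) = 7x^3 + 2x^2 - 8x - 2:
Signs of coefficients: +, +, -, -
Number of sign changes: 1
Possible positive real roots: 1

For negative roots, examine f(-x) = -7x^3 + 2x^2 + 8x - 2:
Signs of coefficients: -, +, +, -
Number of sign changes: 2
Possible negative real roots: 2, 0

Positive roots: 1; Negative roots: 2 or 0


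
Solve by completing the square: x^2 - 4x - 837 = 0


Start: x^2 - 4x - 837 = 0
Move constant: x^2 - 4x = 837
Half of -4 is -2, squared is 4
Add 4 to both sides: x^2 - 4x + 4 = 841
(x - 2)^2 = 841
x - 2 = ±29
x = 2 + 29 = 31 or x = 2 - 29 = -27

x = -27, x = 31


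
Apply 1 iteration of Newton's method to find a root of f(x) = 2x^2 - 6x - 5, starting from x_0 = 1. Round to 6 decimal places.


Newton's method: x_(n+1) = x_n - f(x_n)/f'(x_n)
f(x) = 2x^2 - 6x - 5
f'(x) = 4x - 6

Iteration 1:
  f(1.000000) = -9.000000
  f'(1.000000) = -2.000000
  x_1 = 1.000000 - (-9.000000)/(-2.000000) = -3.500000

x_1 = -3.500000


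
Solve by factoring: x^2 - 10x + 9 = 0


We need two numbers that multiply to 9 and add to -10.
Those numbers are -1 and -9 (since (-1) * (-9) = 9 and (-1) + (-9) = -10).
So x^2 - 10x + 9 = (x - 1)(x - 9) = 0
Setting each factor to zero: x = 1 or x = 9

x = 1, x = 9


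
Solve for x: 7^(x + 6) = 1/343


Express both sides with the same base.
1/343 = 7^(-3)
Since the bases match, equate exponents: x + 6 = -3
So x = -3 - (6) = -9

x = -9


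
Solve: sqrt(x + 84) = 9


Square both sides: x + 84 = 9^2 = 81
x = 81 - 84 = -3
x = -3
Check: sqrt(1*(-3) + 84) = sqrt(81) = 9 ✓

x = -3


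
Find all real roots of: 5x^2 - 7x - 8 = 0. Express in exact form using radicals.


Using the quadratic formula: x = (-b ± sqrt(b^2 - 4ac)) / (2a)
Here a = 5, b = -7, c = -8
Discriminant = b^2 - 4ac = (-7)^2 - 4(5)(-8) = 49 + 160 = 209
Since discriminant = 209 > 0, there are two real roots.
x = (7 ± sqrt(209)) / 10
Numerically: x ≈ 2.1457 or x ≈ -0.7457

x = (7 + sqrt(209)) / 10 or x = (7 - sqrt(209)) / 10


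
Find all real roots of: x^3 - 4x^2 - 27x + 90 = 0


Let p(x) = x^3 - 4x^2 - 27x + 90. By the rational root theorem (leading coefficient 1), any rational root is an integer divisor of 90: try ±1, ±2, ... in turn.
Test x = 1: value = 60 ≠ 0.
Test x = -1: value = 112 ≠ 0.
Test x = 2: value = 28 ≠ 0.
Test x = -2: value = 120 ≠ 0.
Test x = 3: value = 0 ✓, so (x - 3) is a factor.
Synthetic division by (x - 3): bring down 1; 1(3) - 4 = -1; (-1)(3) - 27 = -30; (-30)(3) + 90 = 0 → quotient x^2 - x - 30, remainder 0.
Solve the quadratic x^2 - x - 30 = 0: discriminant = (-1)^2 - 4(1)(-30) = 1 + 120 = 121.
sqrt(121) = 11, so x = (1 ± 11)/2: x = 6 or x = -5.

x = -5, x = 3, x = 6


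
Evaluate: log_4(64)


We need the exponent such that 4^? = 64
4^3 = 64
Therefore log_4(64) = 3

3


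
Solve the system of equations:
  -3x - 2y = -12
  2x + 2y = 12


Using Cramer's rule:
Determinant D = (-3)(2) - (2)(-2) = -6 + 4 = -2
Dx = (-12)(2) - (12)(-2) = -24 + 24 = 0
Dy = (-3)(12) - (2)(-12) = -36 + 24 = -12
x = Dx/D = 0/-2 = 0
y = Dy/D = -12/-2 = 6

x = 0, y = 6


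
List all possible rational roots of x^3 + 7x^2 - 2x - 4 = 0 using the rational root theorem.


Rational root theorem: possible roots are ±p/q where:
  p divides the constant term (-4): p ∈ {1, 2, 4}
  q divides the leading coefficient (1): q ∈ {1}

All possible rational roots: -4, -2, -1, 1, 2, 4

-4, -2, -1, 1, 2, 4


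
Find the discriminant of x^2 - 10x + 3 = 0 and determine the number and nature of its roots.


For ax^2 + bx + c = 0, discriminant D = b^2 - 4ac
Here a = 1, b = -10, c = 3
D = (-10)^2 - 4(1)(3) = 100 - 12 = 88

D = 88 > 0 but not a perfect square
The equation has 2 distinct real irrational roots.

Discriminant = 88, 2 distinct real irrational roots


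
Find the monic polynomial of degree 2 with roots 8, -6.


A monic polynomial with roots 8, -6 is:
p(x) = (x - 8)(x + 6)
After multiplying by (x - 8): x - 8
After multiplying by (x + 6): x^2 - 2x - 48

x^2 - 2x - 48


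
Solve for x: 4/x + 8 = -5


Subtract 8 from both sides: 4/x = -13
Multiply both sides by x: 4 = -13 * x
Divide by -13: x = -4/13

x = -4/13


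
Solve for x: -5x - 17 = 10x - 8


Starting with: -5x - 17 = 10x - 8
Move all x terms to left: (-5 - 10)x = -8 + 17
Simplify: -15x = 9
Divide both sides by -15: x = -3/5

x = -3/5


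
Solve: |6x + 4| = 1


An absolute value equation |expr| = 1 gives two cases:
Case 1: 6x + 4 = 1
  6x = -3, so x = -1/2
Case 2: 6x + 4 = -1
  6x = -5, so x = -5/6

x = -5/6, x = -1/2


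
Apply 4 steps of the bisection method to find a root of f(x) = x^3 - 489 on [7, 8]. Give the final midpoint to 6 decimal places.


f(x) = x^3 - 489
f(7) = -146 < 0
f(8) = 23 > 0

Step 1: midpoint = (7.000000 + 8.000000)/2 = 7.500000
  f(7.500000) = -67.125000
  f(mid) < 0, so root is in [7.500000, 8.000000]

Step 2: midpoint = (7.500000 + 8.000000)/2 = 7.750000
  f(7.750000) = -23.515625
  f(mid) < 0, so root is in [7.750000, 8.000000]

Step 3: midpoint = (7.750000 + 8.000000)/2 = 7.875000
  f(7.875000) = -0.626953
  f(mid) < 0, so root is in [7.875000, 8.000000]

Step 4: midpoint = (7.875000 + 8.000000)/2 = 7.937500
  f(7.937500) = 11.093506
  f(mid) > 0, so root is in [7.875000, 7.937500]

midpoint = 7.937500


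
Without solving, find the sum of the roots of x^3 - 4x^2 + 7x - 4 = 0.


By Vieta's formulas for x^3 + bx^2 + cx + d = 0:
  r1 + r2 + r3 = -b/a = 4
  r1*r2 + r1*r3 + r2*r3 = c/a = 7
  r1*r2*r3 = -d/a = 4


Sum = 4


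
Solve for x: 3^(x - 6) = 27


Express both sides with the same base.
27 = 3^3
Since the bases match, equate exponents: x - 6 = 3
So x = 3 - (-6) = 9

x = 9


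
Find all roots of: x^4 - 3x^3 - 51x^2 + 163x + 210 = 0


Let p(x) = x^4 - 3x^3 - 51x^2 + 163x + 210. By the rational root theorem (leading coefficient 1), any rational root is an integer divisor of 210: try ±1, ±2, ... in turn.
Test x = 1: value = 320 ≠ 0.
Test x = -1: value = 0 ✓, so (x + 1) is a factor.
Synthetic division by (x + 1): bring down 1; 1(-1) - 3 = -4; (-4)(-1) - 51 = -47; (-47)(-1) + 163 = 210; 210(-1) + 210 = 0 → quotient x^3 - 4x^2 - 47x + 210, remainder 0.
Continue with the quotient x^3 - 4x^2 - 47x + 210 (candidates must divide 210; re-test x = -1 first in case it repeats).
Test x = -1: value = 252 ≠ 0.
Test x = 2: value = 108 ≠ 0.
Test x = -2: value = 280 ≠ 0.
Test x = 3: value = 60 ≠ 0.
Test x = -3: value = 288 ≠ 0.
Test x = 5: value = 0 ✓, so (x - 5) is a factor.
Synthetic division by (x - 5): bring down 1; 1(5) - 4 = 1; 1(5) - 47 = -42; (-42)(5) + 210 = 0 → quotient x^2 + x - 42, remainder 0.
Solve the quadratic x^2 + x - 42 = 0: discriminant = 1^2 - 4(1)(-42) = 1 + 168 = 169.
sqrt(169) = 13, so x = (-1 ± 13)/2: x = 6 or x = -7.
Collecting all roots found:

x = -7, x = -1, x = 5, x = 6


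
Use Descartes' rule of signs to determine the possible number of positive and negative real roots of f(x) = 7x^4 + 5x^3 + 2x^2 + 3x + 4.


Descartes' rule of signs:

For positive roots, count sign changes in f(x) = 7x^4 + 5x^3 + 2x^2 + 3x + 4:
Signs of coefficients: +, +, +, +, +
Number of sign changes: 0
Possible positive real roots: 0

For negative roots, examine f(-x) = 7x^4 - 5x^3 + 2x^2 - 3x + 4:
Signs of coefficients: +, -, +, -, +
Number of sign changes: 4
Possible negative real roots: 4, 2, 0

Positive roots: 0; Negative roots: 4 or 2 or 0


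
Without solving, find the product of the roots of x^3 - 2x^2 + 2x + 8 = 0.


By Vieta's formulas for x^3 + bx^2 + cx + d = 0:
  r1 + r2 + r3 = -b/a = 2
  r1*r2 + r1*r3 + r2*r3 = c/a = 2
  r1*r2*r3 = -d/a = -8


Product = -8


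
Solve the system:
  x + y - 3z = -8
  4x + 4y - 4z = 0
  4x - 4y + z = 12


Using Cramer's rule. Expand each determinant along the first row.
D  = 1*[4*1 - (-4)*(-4)] - 1*[4*1 - (-4)*4] + (-3)*[4*(-4) - 4*4]
  = 1*(-12) - 1*(20) + (-3)*(-32) = 64
Dx = (-8)*[4*1 - (-4)*(-4)] - 1*[0*1 - (-4)*12] + (-3)*[0*(-4) - 4*12]
  = (-8)*(-12) - 1*(48) + (-3)*(-48) = 192
Dy = 1*[0*1 - (-4)*12] - (-8)*[4*1 - (-4)*4] + (-3)*[4*12 - 0*4]
  = 1*(48) - (-8)*(20) + (-3)*(48) = 64
Dz = 1*[4*12 - 0*(-4)] - 1*[4*12 - 0*4] + (-8)*[4*(-4) - 4*4]
  = 1*(48) - 1*(48) + (-8)*(-32) = 256
x = Dx/D = 192/64 = 3, y = Dy/D = 64/64 = 1, z = Dz/D = 256/64 = 4
Check eq1: (1)(3) + (1)(1) + (-3)(4) = -8 = -8 ✓
Check eq2: (4)(3) + (4)(1) + (-4)(4) = 0 = 0 ✓
Check eq3: (4)(3) + (-4)(1) + (1)(4) = 12 = 12 ✓

x = 3, y = 1, z = 4


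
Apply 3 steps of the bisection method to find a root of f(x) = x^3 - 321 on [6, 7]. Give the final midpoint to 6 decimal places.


f(x) = x^3 - 321
f(6) = -105 < 0
f(7) = 22 > 0

Step 1: midpoint = (6.000000 + 7.000000)/2 = 6.500000
  f(6.500000) = -46.375000
  f(mid) < 0, so root is in [6.500000, 7.000000]

Step 2: midpoint = (6.500000 + 7.000000)/2 = 6.750000
  f(6.750000) = -13.453125
  f(mid) < 0, so root is in [6.750000, 7.000000]

Step 3: midpoint = (6.750000 + 7.000000)/2 = 6.875000
  f(6.875000) = 3.951172
  f(mid) > 0, so root is in [6.750000, 6.875000]

midpoint = 6.875000


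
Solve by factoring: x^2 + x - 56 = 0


We need two numbers that multiply to -56 and add to 1.
Those numbers are -7 and 8 (since (-7) * 8 = -56 and (-7) + 8 = 1).
So x^2 + x - 56 = (x - 7)(x + 8) = 0
Setting each factor to zero: x = 7 or x = -8

x = -8, x = 7


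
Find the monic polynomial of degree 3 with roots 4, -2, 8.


A monic polynomial with roots 4, -2, 8 is:
p(x) = (x - 4)(x + 2)(x - 8)
After multiplying by (x - 4): x - 4
After multiplying by (x + 2): x^2 - 2x - 8
After multiplying by (x - 8): x^3 - 10x^2 + 8x + 64

x^3 - 10x^2 + 8x + 64


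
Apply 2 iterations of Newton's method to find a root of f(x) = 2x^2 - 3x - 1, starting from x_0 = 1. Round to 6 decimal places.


Newton's method: x_(n+1) = x_n - f(x_n)/f'(x_n)
f(x) = 2x^2 - 3x - 1
f'(x) = 4x - 3

Iteration 1:
  f(1.000000) = -2.000000
  f'(1.000000) = 1.000000
  x_1 = 1.000000 - (-2.000000)/(1.000000) = 3.000000

Iteration 2:
  f(3.000000) = 8.000000
  f'(3.000000) = 9.000000
  x_2 = 3.000000 - (8.000000)/(9.000000) = 2.111111

x_2 = 2.111111


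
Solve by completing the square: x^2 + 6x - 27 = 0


Start: x^2 + 6x - 27 = 0
Move constant: x^2 + 6x = 27
Half of 6 is 3, squared is 9
Add 9 to both sides: x^2 + 6x + 9 = 36
(x + 3)^2 = 36
x + 3 = ±6
x = -3 + 6 = 3 or x = -3 - 6 = -9

x = -9, x = 3


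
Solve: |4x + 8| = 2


An absolute value equation |expr| = 2 gives two cases:
Case 1: 4x + 8 = 2
  4x = -6, so x = -3/2
Case 2: 4x + 8 = -2
  4x = -10, so x = -5/2

x = -5/2, x = -3/2


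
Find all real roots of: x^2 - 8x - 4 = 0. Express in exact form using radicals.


Using the quadratic formula: x = (-b ± sqrt(b^2 - 4ac)) / (2a)
Here a = 1, b = -8, c = -4
Discriminant = b^2 - 4ac = (-8)^2 - 4(1)(-4) = 64 + 16 = 80
Since discriminant = 80 > 0, there are two real roots.
x = (8 ± 4*sqrt(5)) / 2
Simplifying: x = 4 ± 2*sqrt(5)
Numerically: x ≈ 8.4721 or x ≈ -0.4721

x = 4 + 2*sqrt(5) or x = 4 - 2*sqrt(5)


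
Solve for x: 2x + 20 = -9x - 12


Starting with: 2x + 20 = -9x - 12
Move all x terms to left: (2 + 9)x = -12 - 20
Simplify: 11x = -32
Divide both sides by 11: x = -32/11

x = -32/11


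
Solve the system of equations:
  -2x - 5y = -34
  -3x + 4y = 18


Using Cramer's rule:
Determinant D = (-2)(4) - (-3)(-5) = -8 - 15 = -23
Dx = (-34)(4) - (18)(-5) = -136 + 90 = -46
Dy = (-2)(18) - (-3)(-34) = -36 - 102 = -138
x = Dx/D = -46/-23 = 2
y = Dy/D = -138/-23 = 6

x = 2, y = 6


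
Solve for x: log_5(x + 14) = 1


Convert to exponential form: x + 14 = 5^1 = 5
x = 5 - 14 = -9
Check: log_5(-9 + 14) = log_5(5) = log_5(5) = 1 ✓

x = -9


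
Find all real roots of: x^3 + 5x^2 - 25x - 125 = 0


Let p(x) = x^3 + 5x^2 - 25x - 125. By the rational root theorem (leading coefficient 1), any rational root is an integer divisor of 125: try ±1, ±2, ... in turn.
Test x = 1: value = -144 ≠ 0.
Test x = -1: value = -96 ≠ 0.
Test x = 5: value = 0 ✓, so (x - 5) is a factor.
Synthetic division by (x - 5): bring down 1; 1(5) + 5 = 10; 10(5) - 25 = 25; 25(5) - 125 = 0 → quotient x^2 + 10x + 25, remainder 0.
Solve the quadratic x^2 + 10x + 25 = 0: discriminant = 10^2 - 4(1)(25) = 100 - 100 = 0.
Discriminant = 0, so a double root: x = -10/2 = -5.

x = -5 (multiplicity 2), x = 5


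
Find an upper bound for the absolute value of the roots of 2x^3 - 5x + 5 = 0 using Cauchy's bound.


Cauchy's bound: all roots r satisfy |r| <= 1 + max(|a_i/a_n|) for i = 0,...,n-1
where a_n is the leading coefficient.

Coefficients: [2, 0, -5, 5]
Leading coefficient a_n = 2
Ratios |a_i/a_n|: 0, 5/2, 5/2
Maximum ratio: 5/2
Cauchy's bound: |r| <= 1 + 5/2 = 7/2

Upper bound = 7/2


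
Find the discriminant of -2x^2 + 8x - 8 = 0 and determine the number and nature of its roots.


For ax^2 + bx + c = 0, discriminant D = b^2 - 4ac
Here a = -2, b = 8, c = -8
D = (8)^2 - 4(-2)(-8) = 64 - 64 = 0

D = 0
The equation has exactly 1 real root (a repeated/double root).

Discriminant = 0, 1 repeated real root


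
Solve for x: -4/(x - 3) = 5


Multiply both sides by (x - 3): -4 = 5(x - 3)
Distribute: -4 = 5x - 15
5x = -4 + 15 = 11
x = 11/5

x = 11/5


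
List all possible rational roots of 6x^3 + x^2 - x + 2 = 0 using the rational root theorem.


Rational root theorem: possible roots are ±p/q where:
  p divides the constant term (2): p ∈ {1, 2}
  q divides the leading coefficient (6): q ∈ {1, 2, 3, 6}

All possible rational roots: -2, -1, -2/3, -1/2, -1/3, -1/6, 1/6, 1/3, 1/2, 2/3, 1, 2

-2, -1, -2/3, -1/2, -1/3, -1/6, 1/6, 1/3, 1/2, 2/3, 1, 2


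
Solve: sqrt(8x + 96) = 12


Square both sides: 8x + 96 = 12^2 = 144
8x = 144 - 96 = 48
x = 6
Check: sqrt(8*6 + 96) = sqrt(144) = 12 ✓

x = 6


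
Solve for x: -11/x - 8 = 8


Subtract -8 from both sides: -11/x = 16
Multiply both sides by x: -11 = 16 * x
Divide by 16: x = -11/16

x = -11/16


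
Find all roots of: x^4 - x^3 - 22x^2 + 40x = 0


The constant term is 0, so x = 0 is a root. Factor out x:
  x^3 - x^2 - 22x + 40 = 0
Let p(x) = x^3 - x^2 - 22x + 40. By the rational root theorem (leading coefficient 1), any rational root is an integer divisor of 40: try ±1, ±2, ... in turn.
Test x = 1: value = 18 ≠ 0.
Test x = -1: value = 60 ≠ 0.
Test x = 2: value = 0 ✓, so (x - 2) is a factor.
Synthetic division by (x - 2): bring down 1; 1(2) - 1 = 1; 1(2) - 22 = -20; (-20)(2) + 40 = 0 → quotient x^2 + x - 20, remainder 0.
Solve the quadratic x^2 + x - 20 = 0: discriminant = 1^2 - 4(1)(-20) = 1 + 80 = 81.
sqrt(81) = 9, so x = (-1 ± 9)/2: x = 4 or x = -5.
Collecting all roots found:

x = -5, x = 0, x = 2, x = 4


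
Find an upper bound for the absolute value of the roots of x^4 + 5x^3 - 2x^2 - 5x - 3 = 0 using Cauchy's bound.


Cauchy's bound: all roots r satisfy |r| <= 1 + max(|a_i/a_n|) for i = 0,...,n-1
where a_n is the leading coefficient.

Coefficients: [1, 5, -2, -5, -3]
Leading coefficient a_n = 1
Ratios |a_i/a_n|: 5, 2, 5, 3
Maximum ratio: 5
Cauchy's bound: |r| <= 1 + 5 = 6

Upper bound = 6


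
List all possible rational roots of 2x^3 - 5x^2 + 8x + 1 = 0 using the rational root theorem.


Rational root theorem: possible roots are ±p/q where:
  p divides the constant term (1): p ∈ {1}
  q divides the leading coefficient (2): q ∈ {1, 2}

All possible rational roots: -1, -1/2, 1/2, 1

-1, -1/2, 1/2, 1


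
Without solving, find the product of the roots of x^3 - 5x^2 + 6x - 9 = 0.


By Vieta's formulas for x^3 + bx^2 + cx + d = 0:
  r1 + r2 + r3 = -b/a = 5
  r1*r2 + r1*r3 + r2*r3 = c/a = 6
  r1*r2*r3 = -d/a = 9


Product = 9


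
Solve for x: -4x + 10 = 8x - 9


Starting with: -4x + 10 = 8x - 9
Move all x terms to left: (-4 - 8)x = -9 - 10
Simplify: -12x = -19
Divide both sides by -12: x = 19/12

x = 19/12


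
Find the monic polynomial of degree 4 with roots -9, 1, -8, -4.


A monic polynomial with roots -9, 1, -8, -4 is:
p(x) = (x + 9)(x - 1)(x + 8)(x + 4)
After multiplying by (x + 9): x + 9
After multiplying by (x - 1): x^2 + 8x - 9
After multiplying by (x + 8): x^3 + 16x^2 + 55x - 72
After multiplying by (x + 4): x^4 + 20x^3 + 119x^2 + 148x - 288

x^4 + 20x^3 + 119x^2 + 148x - 288


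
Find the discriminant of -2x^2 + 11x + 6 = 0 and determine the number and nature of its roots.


For ax^2 + bx + c = 0, discriminant D = b^2 - 4ac
Here a = -2, b = 11, c = 6
D = (11)^2 - 4(-2)(6) = 121 + 48 = 169

D = 169 > 0 and is a perfect square (sqrt = 13)
The equation has 2 distinct real rational roots.

Discriminant = 169, 2 distinct real rational roots


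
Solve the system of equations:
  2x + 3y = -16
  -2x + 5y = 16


Using Cramer's rule:
Determinant D = (2)(5) - (-2)(3) = 10 + 6 = 16
Dx = (-16)(5) - (16)(3) = -80 - 48 = -128
Dy = (2)(16) - (-2)(-16) = 32 - 32 = 0
x = Dx/D = -128/16 = -8
y = Dy/D = 0/16 = 0

x = -8, y = 0


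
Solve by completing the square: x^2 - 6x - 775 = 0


Start: x^2 - 6x - 775 = 0
Move constant: x^2 - 6x = 775
Half of -6 is -3, squared is 9
Add 9 to both sides: x^2 - 6x + 9 = 784
(x - 3)^2 = 784
x - 3 = ±28
x = 3 + 28 = 31 or x = 3 - 28 = -25

x = -25, x = 31


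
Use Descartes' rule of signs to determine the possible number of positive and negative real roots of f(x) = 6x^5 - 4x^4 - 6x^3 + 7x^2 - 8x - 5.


Descartes' rule of signs:

For positive roots, count sign changes in f(x) = 6x^5 - 4x^4 - 6x^3 + 7x^2 - 8x - 5:
Signs of coefficients: +, -, -, +, -, -
Number of sign changes: 3
Possible positive real roots: 3, 1

For negative roots, examine f(-x) = -6x^5 - 4x^4 + 6x^3 + 7x^2 + 8x - 5:
Signs of coefficients: -, -, +, +, +, -
Number of sign changes: 2
Possible negative real roots: 2, 0

Positive roots: 3 or 1; Negative roots: 2 or 0


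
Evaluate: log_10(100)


We need the exponent such that 10^? = 100
10^2 = 100
Therefore log_10(100) = 2

2


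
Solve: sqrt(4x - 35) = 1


Square both sides: 4x - 35 = 1^2 = 1
4x = 1 + 35 = 36
x = 9
Check: sqrt(4*9 - 35) = sqrt(1) = 1 ✓

x = 9


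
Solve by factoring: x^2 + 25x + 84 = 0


We need two numbers that multiply to 84 and add to 25.
Those numbers are 4 and 21 (since 4 * 21 = 84 and 4 + 21 = 25).
So x^2 + 25x + 84 = (x + 4)(x + 21) = 0
Setting each factor to zero: x = -4 or x = -21

x = -21, x = -4


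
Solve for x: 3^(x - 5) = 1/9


Express both sides with the same base.
1/9 = 3^(-2)
Since the bases match, equate exponents: x - 5 = -2
So x = -2 - (-5) = 3

x = 3


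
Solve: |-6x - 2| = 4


An absolute value equation |expr| = 4 gives two cases:
Case 1: -6x - 2 = 4
  -6x = 6, so x = -1
Case 2: -6x - 2 = -4
  -6x = -2, so x = 1/3

x = -1, x = 1/3


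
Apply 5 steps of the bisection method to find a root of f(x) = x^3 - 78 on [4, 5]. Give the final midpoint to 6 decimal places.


f(x) = x^3 - 78
f(4) = -14 < 0
f(5) = 47 > 0

Step 1: midpoint = (4.000000 + 5.000000)/2 = 4.500000
  f(4.500000) = 13.125000
  f(mid) > 0, so root is in [4.000000, 4.500000]

Step 2: midpoint = (4.000000 + 4.500000)/2 = 4.250000
  f(4.250000) = -1.234375
  f(mid) < 0, so root is in [4.250000, 4.500000]

Step 3: midpoint = (4.250000 + 4.500000)/2 = 4.375000
  f(4.375000) = 5.740234
  f(mid) > 0, so root is in [4.250000, 4.375000]

Step 4: midpoint = (4.250000 + 4.375000)/2 = 4.312500
  f(4.312500) = 2.202393
  f(mid) > 0, so root is in [4.250000, 4.312500]

Step 5: midpoint = (4.250000 + 4.312500)/2 = 4.281250
  f(4.281250) = 0.471466
  f(mid) > 0, so root is in [4.250000, 4.281250]

midpoint = 4.281250


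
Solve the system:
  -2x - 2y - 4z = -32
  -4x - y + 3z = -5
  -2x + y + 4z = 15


Using Cramer's rule. Expand each determinant along the first row.
D  = (-2)*[(-1)*4 - 3*1] - (-2)*[(-4)*4 - 3*(-2)] + (-4)*[(-4)*1 - (-1)*(-2)]
  = (-2)*(-7) - (-2)*(-10) + (-4)*(-6) = 18
Dx = (-32)*[(-1)*4 - 3*1] - (-2)*[(-5)*4 - 3*15] + (-4)*[(-5)*1 - (-1)*15]
  = (-32)*(-7) - (-2)*(-65) + (-4)*(10) = 54
Dy = (-2)*[(-5)*4 - 3*15] - (-32)*[(-4)*4 - 3*(-2)] + (-4)*[(-4)*15 - (-5)*(-2)]
  = (-2)*(-65) - (-32)*(-10) + (-4)*(-70) = 90
Dz = (-2)*[(-1)*15 - (-5)*1] - (-2)*[(-4)*15 - (-5)*(-2)] + (-32)*[(-4)*1 - (-1)*(-2)]
  = (-2)*(-10) - (-2)*(-70) + (-32)*(-6) = 72
x = Dx/D = 54/18 = 3, y = Dy/D = 90/18 = 5, z = Dz/D = 72/18 = 4
Check eq1: (-2)(3) + (-2)(5) + (-4)(4) = -32 = -32 ✓
Check eq2: (-4)(3) + (-1)(5) + (3)(4) = -5 = -5 ✓
Check eq3: (-2)(3) + (1)(5) + (4)(4) = 15 = 15 ✓

x = 3, y = 5, z = 4


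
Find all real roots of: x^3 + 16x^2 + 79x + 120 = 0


Let p(x) = x^3 + 16x^2 + 79x + 120. By the rational root theorem (leading coefficient 1), any rational root is an integer divisor of 120: try ±1, ±2, ... in turn.
Test x = 1: value = 216 ≠ 0.
Test x = -1: value = 56 ≠ 0.
Test x = 2: value = 350 ≠ 0.
Test x = -2: value = 18 ≠ 0.
Test x = 3: value = 528 ≠ 0.
Test x = -3: value = 0 ✓, so (x + 3) is a factor.
Synthetic division by (x + 3): bring down 1; 1(-3) + 16 = 13; 13(-3) + 79 = 40; 40(-3) + 120 = 0 → quotient x^2 + 13x + 40, remainder 0.
Solve the quadratic x^2 + 13x + 40 = 0: discriminant = 13^2 - 4(1)(40) = 169 - 160 = 9.
sqrt(9) = 3, so x = (-13 ± 3)/2: x = -5 or x = -8.

x = -8, x = -5, x = -3


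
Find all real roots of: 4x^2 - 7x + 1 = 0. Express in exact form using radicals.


Using the quadratic formula: x = (-b ± sqrt(b^2 - 4ac)) / (2a)
Here a = 4, b = -7, c = 1
Discriminant = b^2 - 4ac = (-7)^2 - 4(4)(1) = 49 - 16 = 33
Since discriminant = 33 > 0, there are two real roots.
x = (7 ± sqrt(33)) / 8
Numerically: x ≈ 1.5931 or x ≈ 0.1569

x = (7 + sqrt(33)) / 8 or x = (7 - sqrt(33)) / 8


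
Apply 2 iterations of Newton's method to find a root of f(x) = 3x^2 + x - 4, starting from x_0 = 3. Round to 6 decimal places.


Newton's method: x_(n+1) = x_n - f(x_n)/f'(x_n)
f(x) = 3x^2 + x - 4
f'(x) = 6x + 1

Iteration 1:
  f(3.000000) = 26.000000
  f'(3.000000) = 19.000000
  x_1 = 3.000000 - (26.000000)/(19.000000) = 1.631579

Iteration 2:
  f(1.631579) = 5.617729
  f'(1.631579) = 10.789474
  x_2 = 1.631579 - (5.617729)/(10.789474) = 1.110911

x_2 = 1.110911


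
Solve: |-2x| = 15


An absolute value equation |expr| = 15 gives two cases:
Case 1: -2x = 15
  -2x = 15, so x = -15/2
Case 2: -2x = -15
  -2x = -15, so x = 15/2

x = -15/2, x = 15/2


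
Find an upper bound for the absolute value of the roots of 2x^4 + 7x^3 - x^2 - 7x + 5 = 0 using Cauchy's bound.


Cauchy's bound: all roots r satisfy |r| <= 1 + max(|a_i/a_n|) for i = 0,...,n-1
where a_n is the leading coefficient.

Coefficients: [2, 7, -1, -7, 5]
Leading coefficient a_n = 2
Ratios |a_i/a_n|: 7/2, 1/2, 7/2, 5/2
Maximum ratio: 7/2
Cauchy's bound: |r| <= 1 + 7/2 = 9/2

Upper bound = 9/2


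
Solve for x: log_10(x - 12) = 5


Convert to exponential form: x - 12 = 10^5 = 100000
x = 100000 + 12 = 100012
Check: log_10(100012 - 12) = log_10(100000) = log_10(100000) = 5 ✓

x = 100012


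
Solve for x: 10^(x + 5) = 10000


Express both sides with the same base.
10000 = 10^4
Since the bases match, equate exponents: x + 5 = 4
So x = 4 - (5) = -1

x = -1


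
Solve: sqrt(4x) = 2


Square both sides: 4x = 2^2 = 4
4x = 4 - 0 = 4
x = 1
Check: sqrt(4*1 + 0) = sqrt(4) = 2 ✓

x = 1


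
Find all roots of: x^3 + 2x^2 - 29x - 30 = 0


Let p(x) = x^3 + 2x^2 - 29x - 30. By the rational root theorem (leading coefficient 1), any rational root is an integer divisor of 30: try ±1, ±2, ... in turn.
Test x = 1: value = -56 ≠ 0.
Test x = -1: value = 0 ✓, so (x + 1) is a factor.
Synthetic division by (x + 1): bring down 1; 1(-1) + 2 = 1; 1(-1) - 29 = -30; (-30)(-1) - 30 = 0 → quotient x^2 + x - 30, remainder 0.
Solve the quadratic x^2 + x - 30 = 0: discriminant = 1^2 - 4(1)(-30) = 1 + 120 = 121.
sqrt(121) = 11, so x = (-1 ± 11)/2: x = 5 or x = -6.
Collecting all roots found:

x = -6, x = -1, x = 5


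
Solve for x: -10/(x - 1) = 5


Multiply both sides by (x - 1): -10 = 5(x - 1)
Distribute: -10 = 5x - 5
5x = -10 + 5 = -5
x = -1

x = -1
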